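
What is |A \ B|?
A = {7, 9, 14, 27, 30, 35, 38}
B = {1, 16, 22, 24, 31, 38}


Set A = {7, 9, 14, 27, 30, 35, 38}
Set B = {1, 16, 22, 24, 31, 38}
A \ B = {7, 9, 14, 27, 30, 35}
|A \ B| = 6

6


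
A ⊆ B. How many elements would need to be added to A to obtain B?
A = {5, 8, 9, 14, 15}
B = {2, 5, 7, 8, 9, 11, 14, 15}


Set A = {5, 8, 9, 14, 15}, |A| = 5
Set B = {2, 5, 7, 8, 9, 11, 14, 15}, |B| = 8
Since A ⊆ B: B \ A = {2, 7, 11}
|B| - |A| = 8 - 5 = 3

3


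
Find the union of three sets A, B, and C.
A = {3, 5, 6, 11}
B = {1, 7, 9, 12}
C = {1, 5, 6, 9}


Set A = {3, 5, 6, 11}
Set B = {1, 7, 9, 12}
Set C = {1, 5, 6, 9}
First, A ∪ B = {1, 3, 5, 6, 7, 9, 11, 12}
Then, (A ∪ B) ∪ C = {1, 3, 5, 6, 7, 9, 11, 12}

{1, 3, 5, 6, 7, 9, 11, 12}


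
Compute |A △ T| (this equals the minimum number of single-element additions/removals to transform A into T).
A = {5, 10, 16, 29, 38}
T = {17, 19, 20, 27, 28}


Set A = {5, 10, 16, 29, 38}
Set T = {17, 19, 20, 27, 28}
Elements to remove from A (in A, not in T): {5, 10, 16, 29, 38} → 5 removals
Elements to add to A (in T, not in A): {17, 19, 20, 27, 28} → 5 additions
Total edits = 5 + 5 = 10

10


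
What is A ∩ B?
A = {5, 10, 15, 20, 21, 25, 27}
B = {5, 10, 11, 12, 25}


Set A = {5, 10, 15, 20, 21, 25, 27}
Set B = {5, 10, 11, 12, 25}
A ∩ B includes only elements in both sets.
Check each element of A against B:
5 ✓, 10 ✓, 15 ✗, 20 ✗, 21 ✗, 25 ✓, 27 ✗
A ∩ B = {5, 10, 25}

{5, 10, 25}


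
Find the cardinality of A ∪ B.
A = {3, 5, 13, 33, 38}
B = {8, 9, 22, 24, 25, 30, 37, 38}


Set A = {3, 5, 13, 33, 38}, |A| = 5
Set B = {8, 9, 22, 24, 25, 30, 37, 38}, |B| = 8
A ∩ B = {38}, |A ∩ B| = 1
|A ∪ B| = |A| + |B| - |A ∩ B| = 5 + 8 - 1 = 12

12


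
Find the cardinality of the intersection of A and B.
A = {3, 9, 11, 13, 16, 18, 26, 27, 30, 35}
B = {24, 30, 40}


Set A = {3, 9, 11, 13, 16, 18, 26, 27, 30, 35}
Set B = {24, 30, 40}
A ∩ B = {30}
|A ∩ B| = 1

1


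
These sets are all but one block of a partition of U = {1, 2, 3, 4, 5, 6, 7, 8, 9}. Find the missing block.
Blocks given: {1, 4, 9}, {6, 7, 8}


U = {1, 2, 3, 4, 5, 6, 7, 8, 9}
Shown blocks: {1, 4, 9}, {6, 7, 8}
A partition's blocks are pairwise disjoint and cover U, so the missing block = U \ (union of shown blocks).
Union of shown blocks: {1, 4, 6, 7, 8, 9}
Missing block = U \ (union) = {2, 3, 5}

{2, 3, 5}


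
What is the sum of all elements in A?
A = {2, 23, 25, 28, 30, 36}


Set A = {2, 23, 25, 28, 30, 36}
Sum = 2 + 23 + 25 + 28 + 30 + 36 = 144

144


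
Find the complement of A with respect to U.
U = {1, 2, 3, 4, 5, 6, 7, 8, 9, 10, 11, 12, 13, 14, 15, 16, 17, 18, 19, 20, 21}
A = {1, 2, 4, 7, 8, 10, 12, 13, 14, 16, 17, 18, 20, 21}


Universal set U = {1, 2, 3, 4, 5, 6, 7, 8, 9, 10, 11, 12, 13, 14, 15, 16, 17, 18, 19, 20, 21}
Set A = {1, 2, 4, 7, 8, 10, 12, 13, 14, 16, 17, 18, 20, 21}
A' = U \ A = elements in U but not in A
Checking each element of U:
1 (in A, exclude), 2 (in A, exclude), 3 (not in A, include), 4 (in A, exclude), 5 (not in A, include), 6 (not in A, include), 7 (in A, exclude), 8 (in A, exclude), 9 (not in A, include), 10 (in A, exclude), 11 (not in A, include), 12 (in A, exclude), 13 (in A, exclude), 14 (in A, exclude), 15 (not in A, include), 16 (in A, exclude), 17 (in A, exclude), 18 (in A, exclude), 19 (not in A, include), 20 (in A, exclude), 21 (in A, exclude)
A' = {3, 5, 6, 9, 11, 15, 19}

{3, 5, 6, 9, 11, 15, 19}


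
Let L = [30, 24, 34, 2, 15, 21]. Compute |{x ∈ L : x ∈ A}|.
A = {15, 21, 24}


Set A = {15, 21, 24}
Candidates: [30, 24, 34, 2, 15, 21]
Check each candidate:
30 ∉ A, 24 ∈ A, 34 ∉ A, 2 ∉ A, 15 ∈ A, 21 ∈ A
Count of candidates in A: 3

3


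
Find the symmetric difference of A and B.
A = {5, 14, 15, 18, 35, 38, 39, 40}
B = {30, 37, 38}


Set A = {5, 14, 15, 18, 35, 38, 39, 40}
Set B = {30, 37, 38}
A △ B = (A \ B) ∪ (B \ A)
Elements in A but not B: {5, 14, 15, 18, 35, 39, 40}
Elements in B but not A: {30, 37}
A △ B = {5, 14, 15, 18, 30, 35, 37, 39, 40}

{5, 14, 15, 18, 30, 35, 37, 39, 40}


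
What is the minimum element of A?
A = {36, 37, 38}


Set A = {36, 37, 38}
Elements in ascending order: 36, 37, 38
The smallest element is 36.

36


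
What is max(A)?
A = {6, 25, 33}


Set A = {6, 25, 33}
Elements in ascending order: 6, 25, 33
The largest element is 33.

33


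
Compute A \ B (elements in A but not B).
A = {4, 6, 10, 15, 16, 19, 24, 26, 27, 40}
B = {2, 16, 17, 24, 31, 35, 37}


Set A = {4, 6, 10, 15, 16, 19, 24, 26, 27, 40}
Set B = {2, 16, 17, 24, 31, 35, 37}
A \ B includes elements in A that are not in B.
Check each element of A:
4 (not in B, keep), 6 (not in B, keep), 10 (not in B, keep), 15 (not in B, keep), 16 (in B, remove), 19 (not in B, keep), 24 (in B, remove), 26 (not in B, keep), 27 (not in B, keep), 40 (not in B, keep)
A \ B = {4, 6, 10, 15, 19, 26, 27, 40}

{4, 6, 10, 15, 19, 26, 27, 40}


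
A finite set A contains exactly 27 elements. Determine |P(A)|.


The set has 27 elements.
The power set contains all possible subsets.
|P(A)| = 2^|A| = 2^27 = 134217728

134217728


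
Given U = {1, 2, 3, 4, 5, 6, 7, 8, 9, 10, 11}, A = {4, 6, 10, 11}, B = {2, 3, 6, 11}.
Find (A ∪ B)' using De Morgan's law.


U = {1, 2, 3, 4, 5, 6, 7, 8, 9, 10, 11}
A = {4, 6, 10, 11}, B = {2, 3, 6, 11}
A ∪ B = {2, 3, 4, 6, 10, 11}
(A ∪ B)' = U \ (A ∪ B) = {1, 5, 7, 8, 9}
Verification via A' ∩ B': A' = {1, 2, 3, 5, 7, 8, 9}, B' = {1, 4, 5, 7, 8, 9, 10}
A' ∩ B' = {1, 5, 7, 8, 9} ✓

{1, 5, 7, 8, 9}


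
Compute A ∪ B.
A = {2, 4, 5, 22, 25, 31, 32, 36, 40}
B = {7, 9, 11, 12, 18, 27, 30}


Set A = {2, 4, 5, 22, 25, 31, 32, 36, 40}
Set B = {7, 9, 11, 12, 18, 27, 30}
A ∪ B includes all elements in either set.
Elements from A: {2, 4, 5, 22, 25, 31, 32, 36, 40}
Elements from B not already included: {7, 9, 11, 12, 18, 27, 30}
A ∪ B = {2, 4, 5, 7, 9, 11, 12, 18, 22, 25, 27, 30, 31, 32, 36, 40}

{2, 4, 5, 7, 9, 11, 12, 18, 22, 25, 27, 30, 31, 32, 36, 40}


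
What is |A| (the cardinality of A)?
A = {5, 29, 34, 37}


Set A = {5, 29, 34, 37}
Listing elements: 5, 29, 34, 37
Counting: 4 elements
|A| = 4

4


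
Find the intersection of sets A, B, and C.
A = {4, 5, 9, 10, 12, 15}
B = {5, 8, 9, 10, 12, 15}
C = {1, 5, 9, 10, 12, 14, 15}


Set A = {4, 5, 9, 10, 12, 15}
Set B = {5, 8, 9, 10, 12, 15}
Set C = {1, 5, 9, 10, 12, 14, 15}
First, A ∩ B = {5, 9, 10, 12, 15}
Then, (A ∩ B) ∩ C = {5, 9, 10, 12, 15}

{5, 9, 10, 12, 15}


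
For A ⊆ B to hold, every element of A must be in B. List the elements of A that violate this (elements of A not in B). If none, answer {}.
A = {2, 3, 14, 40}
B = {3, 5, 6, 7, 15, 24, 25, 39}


Set A = {2, 3, 14, 40}
Set B = {3, 5, 6, 7, 15, 24, 25, 39}
Check each element of A against B:
2 ∉ B (include), 3 ∈ B, 14 ∉ B (include), 40 ∉ B (include)
Elements of A not in B: {2, 14, 40}

{2, 14, 40}


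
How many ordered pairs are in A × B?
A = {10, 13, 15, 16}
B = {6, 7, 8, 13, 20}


Set A = {10, 13, 15, 16} has 4 elements.
Set B = {6, 7, 8, 13, 20} has 5 elements.
|A × B| = |A| × |B| = 4 × 5 = 20

20


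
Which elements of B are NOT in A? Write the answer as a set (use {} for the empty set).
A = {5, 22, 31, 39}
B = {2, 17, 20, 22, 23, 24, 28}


Set A = {5, 22, 31, 39}
Set B = {2, 17, 20, 22, 23, 24, 28}
Check each element of B against A:
2 ∉ A (include), 17 ∉ A (include), 20 ∉ A (include), 22 ∈ A, 23 ∉ A (include), 24 ∉ A (include), 28 ∉ A (include)
Elements of B not in A: {2, 17, 20, 23, 24, 28}

{2, 17, 20, 23, 24, 28}


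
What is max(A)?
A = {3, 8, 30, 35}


Set A = {3, 8, 30, 35}
Elements in ascending order: 3, 8, 30, 35
The largest element is 35.

35


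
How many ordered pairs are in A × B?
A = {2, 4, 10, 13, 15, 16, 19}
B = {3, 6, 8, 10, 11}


Set A = {2, 4, 10, 13, 15, 16, 19} has 7 elements.
Set B = {3, 6, 8, 10, 11} has 5 elements.
|A × B| = |A| × |B| = 7 × 5 = 35

35


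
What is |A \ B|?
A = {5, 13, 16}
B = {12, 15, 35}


Set A = {5, 13, 16}
Set B = {12, 15, 35}
A \ B = {5, 13, 16}
|A \ B| = 3

3


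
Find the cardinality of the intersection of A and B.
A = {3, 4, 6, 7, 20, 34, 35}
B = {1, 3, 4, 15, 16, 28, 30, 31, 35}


Set A = {3, 4, 6, 7, 20, 34, 35}
Set B = {1, 3, 4, 15, 16, 28, 30, 31, 35}
A ∩ B = {3, 4, 35}
|A ∩ B| = 3

3


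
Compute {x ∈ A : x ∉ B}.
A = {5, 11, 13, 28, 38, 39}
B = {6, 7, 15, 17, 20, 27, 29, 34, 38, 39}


Set A = {5, 11, 13, 28, 38, 39}
Set B = {6, 7, 15, 17, 20, 27, 29, 34, 38, 39}
Check each element of A against B:
5 ∉ B (include), 11 ∉ B (include), 13 ∉ B (include), 28 ∉ B (include), 38 ∈ B, 39 ∈ B
Elements of A not in B: {5, 11, 13, 28}

{5, 11, 13, 28}


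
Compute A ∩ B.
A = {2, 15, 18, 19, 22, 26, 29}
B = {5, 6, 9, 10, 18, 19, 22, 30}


Set A = {2, 15, 18, 19, 22, 26, 29}
Set B = {5, 6, 9, 10, 18, 19, 22, 30}
A ∩ B includes only elements in both sets.
Check each element of A against B:
2 ✗, 15 ✗, 18 ✓, 19 ✓, 22 ✓, 26 ✗, 29 ✗
A ∩ B = {18, 19, 22}

{18, 19, 22}


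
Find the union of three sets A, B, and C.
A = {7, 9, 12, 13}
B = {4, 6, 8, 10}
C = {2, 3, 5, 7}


Set A = {7, 9, 12, 13}
Set B = {4, 6, 8, 10}
Set C = {2, 3, 5, 7}
First, A ∪ B = {4, 6, 7, 8, 9, 10, 12, 13}
Then, (A ∪ B) ∪ C = {2, 3, 4, 5, 6, 7, 8, 9, 10, 12, 13}

{2, 3, 4, 5, 6, 7, 8, 9, 10, 12, 13}


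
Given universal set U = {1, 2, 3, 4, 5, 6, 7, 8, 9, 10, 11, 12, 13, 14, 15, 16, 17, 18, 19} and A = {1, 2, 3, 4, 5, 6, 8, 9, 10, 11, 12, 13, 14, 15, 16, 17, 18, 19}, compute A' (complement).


Universal set U = {1, 2, 3, 4, 5, 6, 7, 8, 9, 10, 11, 12, 13, 14, 15, 16, 17, 18, 19}
Set A = {1, 2, 3, 4, 5, 6, 8, 9, 10, 11, 12, 13, 14, 15, 16, 17, 18, 19}
A' = U \ A = elements in U but not in A
Checking each element of U:
1 (in A, exclude), 2 (in A, exclude), 3 (in A, exclude), 4 (in A, exclude), 5 (in A, exclude), 6 (in A, exclude), 7 (not in A, include), 8 (in A, exclude), 9 (in A, exclude), 10 (in A, exclude), 11 (in A, exclude), 12 (in A, exclude), 13 (in A, exclude), 14 (in A, exclude), 15 (in A, exclude), 16 (in A, exclude), 17 (in A, exclude), 18 (in A, exclude), 19 (in A, exclude)
A' = {7}

{7}


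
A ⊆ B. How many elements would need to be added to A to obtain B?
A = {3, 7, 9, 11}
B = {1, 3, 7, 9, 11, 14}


Set A = {3, 7, 9, 11}, |A| = 4
Set B = {1, 3, 7, 9, 11, 14}, |B| = 6
Since A ⊆ B: B \ A = {1, 14}
|B| - |A| = 6 - 4 = 2

2


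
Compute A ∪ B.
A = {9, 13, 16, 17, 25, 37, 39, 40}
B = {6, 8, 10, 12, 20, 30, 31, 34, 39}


Set A = {9, 13, 16, 17, 25, 37, 39, 40}
Set B = {6, 8, 10, 12, 20, 30, 31, 34, 39}
A ∪ B includes all elements in either set.
Elements from A: {9, 13, 16, 17, 25, 37, 39, 40}
Elements from B not already included: {6, 8, 10, 12, 20, 30, 31, 34}
A ∪ B = {6, 8, 9, 10, 12, 13, 16, 17, 20, 25, 30, 31, 34, 37, 39, 40}

{6, 8, 9, 10, 12, 13, 16, 17, 20, 25, 30, 31, 34, 37, 39, 40}


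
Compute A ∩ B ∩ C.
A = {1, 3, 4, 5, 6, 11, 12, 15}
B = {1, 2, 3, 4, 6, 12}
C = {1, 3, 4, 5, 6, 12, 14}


Set A = {1, 3, 4, 5, 6, 11, 12, 15}
Set B = {1, 2, 3, 4, 6, 12}
Set C = {1, 3, 4, 5, 6, 12, 14}
First, A ∩ B = {1, 3, 4, 6, 12}
Then, (A ∩ B) ∩ C = {1, 3, 4, 6, 12}

{1, 3, 4, 6, 12}


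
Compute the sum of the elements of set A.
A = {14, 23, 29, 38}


Set A = {14, 23, 29, 38}
Sum = 14 + 23 + 29 + 38 = 104

104


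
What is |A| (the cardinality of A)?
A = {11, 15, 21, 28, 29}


Set A = {11, 15, 21, 28, 29}
Listing elements: 11, 15, 21, 28, 29
Counting: 5 elements
|A| = 5

5


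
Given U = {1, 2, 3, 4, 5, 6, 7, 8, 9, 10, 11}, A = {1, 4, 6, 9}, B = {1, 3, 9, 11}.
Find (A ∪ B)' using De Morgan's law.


U = {1, 2, 3, 4, 5, 6, 7, 8, 9, 10, 11}
A = {1, 4, 6, 9}, B = {1, 3, 9, 11}
A ∪ B = {1, 3, 4, 6, 9, 11}
(A ∪ B)' = U \ (A ∪ B) = {2, 5, 7, 8, 10}
Verification via A' ∩ B': A' = {2, 3, 5, 7, 8, 10, 11}, B' = {2, 4, 5, 6, 7, 8, 10}
A' ∩ B' = {2, 5, 7, 8, 10} ✓

{2, 5, 7, 8, 10}


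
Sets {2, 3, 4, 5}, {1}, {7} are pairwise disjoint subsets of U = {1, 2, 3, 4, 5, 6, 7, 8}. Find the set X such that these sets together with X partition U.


U = {1, 2, 3, 4, 5, 6, 7, 8}
Shown blocks: {2, 3, 4, 5}, {1}, {7}
A partition's blocks are pairwise disjoint and cover U, so the missing block = U \ (union of shown blocks).
Union of shown blocks: {1, 2, 3, 4, 5, 7}
Missing block = U \ (union) = {6, 8}

{6, 8}


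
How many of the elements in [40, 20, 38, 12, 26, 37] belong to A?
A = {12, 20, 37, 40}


Set A = {12, 20, 37, 40}
Candidates: [40, 20, 38, 12, 26, 37]
Check each candidate:
40 ∈ A, 20 ∈ A, 38 ∉ A, 12 ∈ A, 26 ∉ A, 37 ∈ A
Count of candidates in A: 4

4


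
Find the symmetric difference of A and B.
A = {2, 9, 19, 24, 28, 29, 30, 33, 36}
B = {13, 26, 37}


Set A = {2, 9, 19, 24, 28, 29, 30, 33, 36}
Set B = {13, 26, 37}
A △ B = (A \ B) ∪ (B \ A)
Elements in A but not B: {2, 9, 19, 24, 28, 29, 30, 33, 36}
Elements in B but not A: {13, 26, 37}
A △ B = {2, 9, 13, 19, 24, 26, 28, 29, 30, 33, 36, 37}

{2, 9, 13, 19, 24, 26, 28, 29, 30, 33, 36, 37}


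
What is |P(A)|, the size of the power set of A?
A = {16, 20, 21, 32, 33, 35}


Set A = {16, 20, 21, 32, 33, 35}
|A| = 6
The power set P(A) contains all subsets of A.
|P(A)| = 2^|A| = 2^6 = 64

64


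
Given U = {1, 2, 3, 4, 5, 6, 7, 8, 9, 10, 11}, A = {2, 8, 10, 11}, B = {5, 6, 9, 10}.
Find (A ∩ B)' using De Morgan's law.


U = {1, 2, 3, 4, 5, 6, 7, 8, 9, 10, 11}
A = {2, 8, 10, 11}, B = {5, 6, 9, 10}
A ∩ B = {10}
(A ∩ B)' = U \ (A ∩ B) = {1, 2, 3, 4, 5, 6, 7, 8, 9, 11}
Verification via A' ∪ B': A' = {1, 3, 4, 5, 6, 7, 9}, B' = {1, 2, 3, 4, 7, 8, 11}
A' ∪ B' = {1, 2, 3, 4, 5, 6, 7, 8, 9, 11} ✓

{1, 2, 3, 4, 5, 6, 7, 8, 9, 11}


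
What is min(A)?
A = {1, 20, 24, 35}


Set A = {1, 20, 24, 35}
Elements in ascending order: 1, 20, 24, 35
The smallest element is 1.

1


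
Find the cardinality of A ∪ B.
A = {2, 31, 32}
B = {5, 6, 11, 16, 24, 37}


Set A = {2, 31, 32}, |A| = 3
Set B = {5, 6, 11, 16, 24, 37}, |B| = 6
A ∩ B = {}, |A ∩ B| = 0
|A ∪ B| = |A| + |B| - |A ∩ B| = 3 + 6 - 0 = 9

9


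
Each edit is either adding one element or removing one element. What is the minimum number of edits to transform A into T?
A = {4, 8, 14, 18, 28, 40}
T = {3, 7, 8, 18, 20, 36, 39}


Set A = {4, 8, 14, 18, 28, 40}
Set T = {3, 7, 8, 18, 20, 36, 39}
Elements to remove from A (in A, not in T): {4, 14, 28, 40} → 4 removals
Elements to add to A (in T, not in A): {3, 7, 20, 36, 39} → 5 additions
Total edits = 4 + 5 = 9

9


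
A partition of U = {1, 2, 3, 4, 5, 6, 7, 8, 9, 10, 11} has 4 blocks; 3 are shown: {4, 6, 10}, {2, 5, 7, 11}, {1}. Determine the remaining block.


U = {1, 2, 3, 4, 5, 6, 7, 8, 9, 10, 11}
Shown blocks: {4, 6, 10}, {2, 5, 7, 11}, {1}
A partition's blocks are pairwise disjoint and cover U, so the missing block = U \ (union of shown blocks).
Union of shown blocks: {1, 2, 4, 5, 6, 7, 10, 11}
Missing block = U \ (union) = {3, 8, 9}

{3, 8, 9}


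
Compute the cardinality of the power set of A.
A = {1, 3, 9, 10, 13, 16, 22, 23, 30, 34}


Set A = {1, 3, 9, 10, 13, 16, 22, 23, 30, 34}
|A| = 10
The power set P(A) contains all subsets of A.
|P(A)| = 2^|A| = 2^10 = 1024

1024


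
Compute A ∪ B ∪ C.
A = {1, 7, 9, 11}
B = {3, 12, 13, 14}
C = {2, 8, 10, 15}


Set A = {1, 7, 9, 11}
Set B = {3, 12, 13, 14}
Set C = {2, 8, 10, 15}
First, A ∪ B = {1, 3, 7, 9, 11, 12, 13, 14}
Then, (A ∪ B) ∪ C = {1, 2, 3, 7, 8, 9, 10, 11, 12, 13, 14, 15}

{1, 2, 3, 7, 8, 9, 10, 11, 12, 13, 14, 15}


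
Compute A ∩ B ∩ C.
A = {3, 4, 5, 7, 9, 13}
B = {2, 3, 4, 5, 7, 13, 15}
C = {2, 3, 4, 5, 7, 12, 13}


Set A = {3, 4, 5, 7, 9, 13}
Set B = {2, 3, 4, 5, 7, 13, 15}
Set C = {2, 3, 4, 5, 7, 12, 13}
First, A ∩ B = {3, 4, 5, 7, 13}
Then, (A ∩ B) ∩ C = {3, 4, 5, 7, 13}

{3, 4, 5, 7, 13}


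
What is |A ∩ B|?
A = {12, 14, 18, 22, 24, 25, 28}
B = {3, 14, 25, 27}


Set A = {12, 14, 18, 22, 24, 25, 28}
Set B = {3, 14, 25, 27}
A ∩ B = {14, 25}
|A ∩ B| = 2

2


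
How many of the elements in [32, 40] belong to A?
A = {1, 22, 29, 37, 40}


Set A = {1, 22, 29, 37, 40}
Candidates: [32, 40]
Check each candidate:
32 ∉ A, 40 ∈ A
Count of candidates in A: 1

1


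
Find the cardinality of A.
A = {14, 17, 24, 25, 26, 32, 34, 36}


Set A = {14, 17, 24, 25, 26, 32, 34, 36}
Listing elements: 14, 17, 24, 25, 26, 32, 34, 36
Counting: 8 elements
|A| = 8

8


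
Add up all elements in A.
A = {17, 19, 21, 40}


Set A = {17, 19, 21, 40}
Sum = 17 + 19 + 21 + 40 = 97

97


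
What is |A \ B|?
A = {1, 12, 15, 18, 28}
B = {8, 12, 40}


Set A = {1, 12, 15, 18, 28}
Set B = {8, 12, 40}
A \ B = {1, 15, 18, 28}
|A \ B| = 4

4


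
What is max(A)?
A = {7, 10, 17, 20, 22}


Set A = {7, 10, 17, 20, 22}
Elements in ascending order: 7, 10, 17, 20, 22
The largest element is 22.

22


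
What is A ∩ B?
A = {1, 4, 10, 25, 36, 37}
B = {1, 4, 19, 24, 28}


Set A = {1, 4, 10, 25, 36, 37}
Set B = {1, 4, 19, 24, 28}
A ∩ B includes only elements in both sets.
Check each element of A against B:
1 ✓, 4 ✓, 10 ✗, 25 ✗, 36 ✗, 37 ✗
A ∩ B = {1, 4}

{1, 4}


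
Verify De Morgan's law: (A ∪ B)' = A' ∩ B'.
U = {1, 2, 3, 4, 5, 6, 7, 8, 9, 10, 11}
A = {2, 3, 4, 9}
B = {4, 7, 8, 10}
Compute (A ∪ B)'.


U = {1, 2, 3, 4, 5, 6, 7, 8, 9, 10, 11}
A = {2, 3, 4, 9}, B = {4, 7, 8, 10}
A ∪ B = {2, 3, 4, 7, 8, 9, 10}
(A ∪ B)' = U \ (A ∪ B) = {1, 5, 6, 11}
Verification via A' ∩ B': A' = {1, 5, 6, 7, 8, 10, 11}, B' = {1, 2, 3, 5, 6, 9, 11}
A' ∩ B' = {1, 5, 6, 11} ✓

{1, 5, 6, 11}


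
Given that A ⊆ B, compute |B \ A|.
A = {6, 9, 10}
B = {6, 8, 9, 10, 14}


Set A = {6, 9, 10}, |A| = 3
Set B = {6, 8, 9, 10, 14}, |B| = 5
Since A ⊆ B: B \ A = {8, 14}
|B| - |A| = 5 - 3 = 2

2


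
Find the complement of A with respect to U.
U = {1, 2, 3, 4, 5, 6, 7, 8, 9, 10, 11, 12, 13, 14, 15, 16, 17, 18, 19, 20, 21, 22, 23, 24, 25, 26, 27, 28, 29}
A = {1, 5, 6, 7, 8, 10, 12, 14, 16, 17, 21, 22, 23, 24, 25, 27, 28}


Universal set U = {1, 2, 3, 4, 5, 6, 7, 8, 9, 10, 11, 12, 13, 14, 15, 16, 17, 18, 19, 20, 21, 22, 23, 24, 25, 26, 27, 28, 29}
Set A = {1, 5, 6, 7, 8, 10, 12, 14, 16, 17, 21, 22, 23, 24, 25, 27, 28}
A' = U \ A = elements in U but not in A
Checking each element of U:
1 (in A, exclude), 2 (not in A, include), 3 (not in A, include), 4 (not in A, include), 5 (in A, exclude), 6 (in A, exclude), 7 (in A, exclude), 8 (in A, exclude), 9 (not in A, include), 10 (in A, exclude), 11 (not in A, include), 12 (in A, exclude), 13 (not in A, include), 14 (in A, exclude), 15 (not in A, include), 16 (in A, exclude), 17 (in A, exclude), 18 (not in A, include), 19 (not in A, include), 20 (not in A, include), 21 (in A, exclude), 22 (in A, exclude), 23 (in A, exclude), 24 (in A, exclude), 25 (in A, exclude), 26 (not in A, include), 27 (in A, exclude), 28 (in A, exclude), 29 (not in A, include)
A' = {2, 3, 4, 9, 11, 13, 15, 18, 19, 20, 26, 29}

{2, 3, 4, 9, 11, 13, 15, 18, 19, 20, 26, 29}


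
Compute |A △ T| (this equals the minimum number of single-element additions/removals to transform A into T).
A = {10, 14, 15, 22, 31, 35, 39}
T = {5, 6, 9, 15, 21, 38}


Set A = {10, 14, 15, 22, 31, 35, 39}
Set T = {5, 6, 9, 15, 21, 38}
Elements to remove from A (in A, not in T): {10, 14, 22, 31, 35, 39} → 6 removals
Elements to add to A (in T, not in A): {5, 6, 9, 21, 38} → 5 additions
Total edits = 6 + 5 = 11

11


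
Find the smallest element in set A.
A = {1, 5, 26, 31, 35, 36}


Set A = {1, 5, 26, 31, 35, 36}
Elements in ascending order: 1, 5, 26, 31, 35, 36
The smallest element is 1.

1


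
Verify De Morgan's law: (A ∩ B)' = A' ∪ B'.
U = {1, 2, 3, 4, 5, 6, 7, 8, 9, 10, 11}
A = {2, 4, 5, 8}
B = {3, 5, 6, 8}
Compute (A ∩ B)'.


U = {1, 2, 3, 4, 5, 6, 7, 8, 9, 10, 11}
A = {2, 4, 5, 8}, B = {3, 5, 6, 8}
A ∩ B = {5, 8}
(A ∩ B)' = U \ (A ∩ B) = {1, 2, 3, 4, 6, 7, 9, 10, 11}
Verification via A' ∪ B': A' = {1, 3, 6, 7, 9, 10, 11}, B' = {1, 2, 4, 7, 9, 10, 11}
A' ∪ B' = {1, 2, 3, 4, 6, 7, 9, 10, 11} ✓

{1, 2, 3, 4, 6, 7, 9, 10, 11}


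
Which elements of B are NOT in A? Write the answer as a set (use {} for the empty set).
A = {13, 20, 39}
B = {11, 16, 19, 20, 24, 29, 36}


Set A = {13, 20, 39}
Set B = {11, 16, 19, 20, 24, 29, 36}
Check each element of B against A:
11 ∉ A (include), 16 ∉ A (include), 19 ∉ A (include), 20 ∈ A, 24 ∉ A (include), 29 ∉ A (include), 36 ∉ A (include)
Elements of B not in A: {11, 16, 19, 24, 29, 36}

{11, 16, 19, 24, 29, 36}


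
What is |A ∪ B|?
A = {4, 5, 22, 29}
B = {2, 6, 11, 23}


Set A = {4, 5, 22, 29}, |A| = 4
Set B = {2, 6, 11, 23}, |B| = 4
A ∩ B = {}, |A ∩ B| = 0
|A ∪ B| = |A| + |B| - |A ∩ B| = 4 + 4 - 0 = 8

8


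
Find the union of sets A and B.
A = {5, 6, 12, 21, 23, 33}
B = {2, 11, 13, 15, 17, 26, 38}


Set A = {5, 6, 12, 21, 23, 33}
Set B = {2, 11, 13, 15, 17, 26, 38}
A ∪ B includes all elements in either set.
Elements from A: {5, 6, 12, 21, 23, 33}
Elements from B not already included: {2, 11, 13, 15, 17, 26, 38}
A ∪ B = {2, 5, 6, 11, 12, 13, 15, 17, 21, 23, 26, 33, 38}

{2, 5, 6, 11, 12, 13, 15, 17, 21, 23, 26, 33, 38}


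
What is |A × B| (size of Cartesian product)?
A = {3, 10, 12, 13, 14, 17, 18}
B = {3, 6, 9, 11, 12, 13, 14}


Set A = {3, 10, 12, 13, 14, 17, 18} has 7 elements.
Set B = {3, 6, 9, 11, 12, 13, 14} has 7 elements.
|A × B| = |A| × |B| = 7 × 7 = 49

49


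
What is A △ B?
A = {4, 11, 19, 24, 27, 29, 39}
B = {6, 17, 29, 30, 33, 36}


Set A = {4, 11, 19, 24, 27, 29, 39}
Set B = {6, 17, 29, 30, 33, 36}
A △ B = (A \ B) ∪ (B \ A)
Elements in A but not B: {4, 11, 19, 24, 27, 39}
Elements in B but not A: {6, 17, 30, 33, 36}
A △ B = {4, 6, 11, 17, 19, 24, 27, 30, 33, 36, 39}

{4, 6, 11, 17, 19, 24, 27, 30, 33, 36, 39}


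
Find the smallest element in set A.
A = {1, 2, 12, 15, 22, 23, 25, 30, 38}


Set A = {1, 2, 12, 15, 22, 23, 25, 30, 38}
Elements in ascending order: 1, 2, 12, 15, 22, 23, 25, 30, 38
The smallest element is 1.

1


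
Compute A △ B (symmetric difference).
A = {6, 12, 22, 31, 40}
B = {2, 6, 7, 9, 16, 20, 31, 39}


Set A = {6, 12, 22, 31, 40}
Set B = {2, 6, 7, 9, 16, 20, 31, 39}
A △ B = (A \ B) ∪ (B \ A)
Elements in A but not B: {12, 22, 40}
Elements in B but not A: {2, 7, 9, 16, 20, 39}
A △ B = {2, 7, 9, 12, 16, 20, 22, 39, 40}

{2, 7, 9, 12, 16, 20, 22, 39, 40}


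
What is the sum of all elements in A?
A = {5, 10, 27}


Set A = {5, 10, 27}
Sum = 5 + 10 + 27 = 42

42


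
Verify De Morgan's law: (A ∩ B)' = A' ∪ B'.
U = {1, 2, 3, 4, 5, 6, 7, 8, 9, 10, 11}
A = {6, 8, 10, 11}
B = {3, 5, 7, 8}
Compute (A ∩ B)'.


U = {1, 2, 3, 4, 5, 6, 7, 8, 9, 10, 11}
A = {6, 8, 10, 11}, B = {3, 5, 7, 8}
A ∩ B = {8}
(A ∩ B)' = U \ (A ∩ B) = {1, 2, 3, 4, 5, 6, 7, 9, 10, 11}
Verification via A' ∪ B': A' = {1, 2, 3, 4, 5, 7, 9}, B' = {1, 2, 4, 6, 9, 10, 11}
A' ∪ B' = {1, 2, 3, 4, 5, 6, 7, 9, 10, 11} ✓

{1, 2, 3, 4, 5, 6, 7, 9, 10, 11}


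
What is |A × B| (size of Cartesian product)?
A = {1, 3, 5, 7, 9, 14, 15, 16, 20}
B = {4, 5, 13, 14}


Set A = {1, 3, 5, 7, 9, 14, 15, 16, 20} has 9 elements.
Set B = {4, 5, 13, 14} has 4 elements.
|A × B| = |A| × |B| = 9 × 4 = 36

36


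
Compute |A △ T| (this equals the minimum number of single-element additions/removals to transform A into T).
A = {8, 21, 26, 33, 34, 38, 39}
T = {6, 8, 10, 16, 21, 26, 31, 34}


Set A = {8, 21, 26, 33, 34, 38, 39}
Set T = {6, 8, 10, 16, 21, 26, 31, 34}
Elements to remove from A (in A, not in T): {33, 38, 39} → 3 removals
Elements to add to A (in T, not in A): {6, 10, 16, 31} → 4 additions
Total edits = 3 + 4 = 7

7


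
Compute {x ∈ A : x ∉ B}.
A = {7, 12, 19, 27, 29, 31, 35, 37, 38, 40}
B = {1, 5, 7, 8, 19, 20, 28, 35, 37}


Set A = {7, 12, 19, 27, 29, 31, 35, 37, 38, 40}
Set B = {1, 5, 7, 8, 19, 20, 28, 35, 37}
Check each element of A against B:
7 ∈ B, 12 ∉ B (include), 19 ∈ B, 27 ∉ B (include), 29 ∉ B (include), 31 ∉ B (include), 35 ∈ B, 37 ∈ B, 38 ∉ B (include), 40 ∉ B (include)
Elements of A not in B: {12, 27, 29, 31, 38, 40}

{12, 27, 29, 31, 38, 40}


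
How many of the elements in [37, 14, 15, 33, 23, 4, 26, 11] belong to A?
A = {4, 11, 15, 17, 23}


Set A = {4, 11, 15, 17, 23}
Candidates: [37, 14, 15, 33, 23, 4, 26, 11]
Check each candidate:
37 ∉ A, 14 ∉ A, 15 ∈ A, 33 ∉ A, 23 ∈ A, 4 ∈ A, 26 ∉ A, 11 ∈ A
Count of candidates in A: 4

4


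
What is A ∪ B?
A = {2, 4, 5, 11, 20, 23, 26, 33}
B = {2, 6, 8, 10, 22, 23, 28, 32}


Set A = {2, 4, 5, 11, 20, 23, 26, 33}
Set B = {2, 6, 8, 10, 22, 23, 28, 32}
A ∪ B includes all elements in either set.
Elements from A: {2, 4, 5, 11, 20, 23, 26, 33}
Elements from B not already included: {6, 8, 10, 22, 28, 32}
A ∪ B = {2, 4, 5, 6, 8, 10, 11, 20, 22, 23, 26, 28, 32, 33}

{2, 4, 5, 6, 8, 10, 11, 20, 22, 23, 26, 28, 32, 33}


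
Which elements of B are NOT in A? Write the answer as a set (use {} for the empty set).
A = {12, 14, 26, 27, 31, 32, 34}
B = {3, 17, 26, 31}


Set A = {12, 14, 26, 27, 31, 32, 34}
Set B = {3, 17, 26, 31}
Check each element of B against A:
3 ∉ A (include), 17 ∉ A (include), 26 ∈ A, 31 ∈ A
Elements of B not in A: {3, 17}

{3, 17}


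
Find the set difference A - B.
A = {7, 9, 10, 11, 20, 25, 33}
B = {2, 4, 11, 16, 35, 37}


Set A = {7, 9, 10, 11, 20, 25, 33}
Set B = {2, 4, 11, 16, 35, 37}
A \ B includes elements in A that are not in B.
Check each element of A:
7 (not in B, keep), 9 (not in B, keep), 10 (not in B, keep), 11 (in B, remove), 20 (not in B, keep), 25 (not in B, keep), 33 (not in B, keep)
A \ B = {7, 9, 10, 20, 25, 33}

{7, 9, 10, 20, 25, 33}


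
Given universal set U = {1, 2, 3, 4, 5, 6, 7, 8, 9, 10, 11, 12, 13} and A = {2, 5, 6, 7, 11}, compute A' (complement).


Universal set U = {1, 2, 3, 4, 5, 6, 7, 8, 9, 10, 11, 12, 13}
Set A = {2, 5, 6, 7, 11}
A' = U \ A = elements in U but not in A
Checking each element of U:
1 (not in A, include), 2 (in A, exclude), 3 (not in A, include), 4 (not in A, include), 5 (in A, exclude), 6 (in A, exclude), 7 (in A, exclude), 8 (not in A, include), 9 (not in A, include), 10 (not in A, include), 11 (in A, exclude), 12 (not in A, include), 13 (not in A, include)
A' = {1, 3, 4, 8, 9, 10, 12, 13}

{1, 3, 4, 8, 9, 10, 12, 13}


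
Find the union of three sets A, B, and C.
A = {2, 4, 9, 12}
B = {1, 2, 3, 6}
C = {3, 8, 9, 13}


Set A = {2, 4, 9, 12}
Set B = {1, 2, 3, 6}
Set C = {3, 8, 9, 13}
First, A ∪ B = {1, 2, 3, 4, 6, 9, 12}
Then, (A ∪ B) ∪ C = {1, 2, 3, 4, 6, 8, 9, 12, 13}

{1, 2, 3, 4, 6, 8, 9, 12, 13}


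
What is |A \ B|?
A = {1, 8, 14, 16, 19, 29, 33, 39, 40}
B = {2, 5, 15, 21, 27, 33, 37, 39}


Set A = {1, 8, 14, 16, 19, 29, 33, 39, 40}
Set B = {2, 5, 15, 21, 27, 33, 37, 39}
A \ B = {1, 8, 14, 16, 19, 29, 40}
|A \ B| = 7

7


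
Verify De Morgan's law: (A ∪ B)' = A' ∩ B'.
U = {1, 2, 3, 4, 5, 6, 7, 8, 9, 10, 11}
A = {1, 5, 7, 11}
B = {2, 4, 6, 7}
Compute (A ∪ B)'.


U = {1, 2, 3, 4, 5, 6, 7, 8, 9, 10, 11}
A = {1, 5, 7, 11}, B = {2, 4, 6, 7}
A ∪ B = {1, 2, 4, 5, 6, 7, 11}
(A ∪ B)' = U \ (A ∪ B) = {3, 8, 9, 10}
Verification via A' ∩ B': A' = {2, 3, 4, 6, 8, 9, 10}, B' = {1, 3, 5, 8, 9, 10, 11}
A' ∩ B' = {3, 8, 9, 10} ✓

{3, 8, 9, 10}


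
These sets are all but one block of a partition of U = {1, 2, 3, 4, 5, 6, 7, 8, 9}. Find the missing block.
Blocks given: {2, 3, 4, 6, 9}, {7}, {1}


U = {1, 2, 3, 4, 5, 6, 7, 8, 9}
Shown blocks: {2, 3, 4, 6, 9}, {7}, {1}
A partition's blocks are pairwise disjoint and cover U, so the missing block = U \ (union of shown blocks).
Union of shown blocks: {1, 2, 3, 4, 6, 7, 9}
Missing block = U \ (union) = {5, 8}

{5, 8}


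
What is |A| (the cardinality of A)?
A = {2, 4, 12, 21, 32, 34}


Set A = {2, 4, 12, 21, 32, 34}
Listing elements: 2, 4, 12, 21, 32, 34
Counting: 6 elements
|A| = 6

6


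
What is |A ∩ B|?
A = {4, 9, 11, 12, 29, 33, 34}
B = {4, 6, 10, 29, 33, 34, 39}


Set A = {4, 9, 11, 12, 29, 33, 34}
Set B = {4, 6, 10, 29, 33, 34, 39}
A ∩ B = {4, 29, 33, 34}
|A ∩ B| = 4

4


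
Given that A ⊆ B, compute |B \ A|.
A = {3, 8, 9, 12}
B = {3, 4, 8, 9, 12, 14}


Set A = {3, 8, 9, 12}, |A| = 4
Set B = {3, 4, 8, 9, 12, 14}, |B| = 6
Since A ⊆ B: B \ A = {4, 14}
|B| - |A| = 6 - 4 = 2

2


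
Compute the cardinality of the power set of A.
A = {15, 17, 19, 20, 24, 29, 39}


Set A = {15, 17, 19, 20, 24, 29, 39}
|A| = 7
The power set P(A) contains all subsets of A.
|P(A)| = 2^|A| = 2^7 = 128

128


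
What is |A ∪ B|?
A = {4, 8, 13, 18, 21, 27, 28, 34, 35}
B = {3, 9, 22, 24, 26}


Set A = {4, 8, 13, 18, 21, 27, 28, 34, 35}, |A| = 9
Set B = {3, 9, 22, 24, 26}, |B| = 5
A ∩ B = {}, |A ∩ B| = 0
|A ∪ B| = |A| + |B| - |A ∩ B| = 9 + 5 - 0 = 14

14


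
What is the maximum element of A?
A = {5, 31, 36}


Set A = {5, 31, 36}
Elements in ascending order: 5, 31, 36
The largest element is 36.

36


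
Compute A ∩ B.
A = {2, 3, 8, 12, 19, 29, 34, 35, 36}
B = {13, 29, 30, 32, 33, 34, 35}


Set A = {2, 3, 8, 12, 19, 29, 34, 35, 36}
Set B = {13, 29, 30, 32, 33, 34, 35}
A ∩ B includes only elements in both sets.
Check each element of A against B:
2 ✗, 3 ✗, 8 ✗, 12 ✗, 19 ✗, 29 ✓, 34 ✓, 35 ✓, 36 ✗
A ∩ B = {29, 34, 35}

{29, 34, 35}


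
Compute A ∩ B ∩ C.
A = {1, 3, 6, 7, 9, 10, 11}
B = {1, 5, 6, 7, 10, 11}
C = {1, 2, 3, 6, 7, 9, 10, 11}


Set A = {1, 3, 6, 7, 9, 10, 11}
Set B = {1, 5, 6, 7, 10, 11}
Set C = {1, 2, 3, 6, 7, 9, 10, 11}
First, A ∩ B = {1, 6, 7, 10, 11}
Then, (A ∩ B) ∩ C = {1, 6, 7, 10, 11}

{1, 6, 7, 10, 11}


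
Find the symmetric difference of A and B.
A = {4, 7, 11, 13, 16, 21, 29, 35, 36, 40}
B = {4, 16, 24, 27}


Set A = {4, 7, 11, 13, 16, 21, 29, 35, 36, 40}
Set B = {4, 16, 24, 27}
A △ B = (A \ B) ∪ (B \ A)
Elements in A but not B: {7, 11, 13, 21, 29, 35, 36, 40}
Elements in B but not A: {24, 27}
A △ B = {7, 11, 13, 21, 24, 27, 29, 35, 36, 40}

{7, 11, 13, 21, 24, 27, 29, 35, 36, 40}


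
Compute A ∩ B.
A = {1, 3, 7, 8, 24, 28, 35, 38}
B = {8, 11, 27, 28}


Set A = {1, 3, 7, 8, 24, 28, 35, 38}
Set B = {8, 11, 27, 28}
A ∩ B includes only elements in both sets.
Check each element of A against B:
1 ✗, 3 ✗, 7 ✗, 8 ✓, 24 ✗, 28 ✓, 35 ✗, 38 ✗
A ∩ B = {8, 28}

{8, 28}


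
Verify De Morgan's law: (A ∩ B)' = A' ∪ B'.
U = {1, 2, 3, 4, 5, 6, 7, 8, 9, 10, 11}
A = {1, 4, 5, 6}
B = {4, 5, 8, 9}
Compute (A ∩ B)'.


U = {1, 2, 3, 4, 5, 6, 7, 8, 9, 10, 11}
A = {1, 4, 5, 6}, B = {4, 5, 8, 9}
A ∩ B = {4, 5}
(A ∩ B)' = U \ (A ∩ B) = {1, 2, 3, 6, 7, 8, 9, 10, 11}
Verification via A' ∪ B': A' = {2, 3, 7, 8, 9, 10, 11}, B' = {1, 2, 3, 6, 7, 10, 11}
A' ∪ B' = {1, 2, 3, 6, 7, 8, 9, 10, 11} ✓

{1, 2, 3, 6, 7, 8, 9, 10, 11}


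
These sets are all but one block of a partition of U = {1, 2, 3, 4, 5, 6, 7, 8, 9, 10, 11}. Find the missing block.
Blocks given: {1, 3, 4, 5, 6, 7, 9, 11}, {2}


U = {1, 2, 3, 4, 5, 6, 7, 8, 9, 10, 11}
Shown blocks: {1, 3, 4, 5, 6, 7, 9, 11}, {2}
A partition's blocks are pairwise disjoint and cover U, so the missing block = U \ (union of shown blocks).
Union of shown blocks: {1, 2, 3, 4, 5, 6, 7, 9, 11}
Missing block = U \ (union) = {8, 10}

{8, 10}


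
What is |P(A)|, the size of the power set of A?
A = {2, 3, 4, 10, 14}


Set A = {2, 3, 4, 10, 14}
|A| = 5
The power set P(A) contains all subsets of A.
|P(A)| = 2^|A| = 2^5 = 32

32


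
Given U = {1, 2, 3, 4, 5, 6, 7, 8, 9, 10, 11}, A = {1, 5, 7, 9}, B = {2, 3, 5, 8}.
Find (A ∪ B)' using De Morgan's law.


U = {1, 2, 3, 4, 5, 6, 7, 8, 9, 10, 11}
A = {1, 5, 7, 9}, B = {2, 3, 5, 8}
A ∪ B = {1, 2, 3, 5, 7, 8, 9}
(A ∪ B)' = U \ (A ∪ B) = {4, 6, 10, 11}
Verification via A' ∩ B': A' = {2, 3, 4, 6, 8, 10, 11}, B' = {1, 4, 6, 7, 9, 10, 11}
A' ∩ B' = {4, 6, 10, 11} ✓

{4, 6, 10, 11}


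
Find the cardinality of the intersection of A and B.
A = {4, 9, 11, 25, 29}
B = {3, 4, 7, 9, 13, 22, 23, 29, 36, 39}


Set A = {4, 9, 11, 25, 29}
Set B = {3, 4, 7, 9, 13, 22, 23, 29, 36, 39}
A ∩ B = {4, 9, 29}
|A ∩ B| = 3

3


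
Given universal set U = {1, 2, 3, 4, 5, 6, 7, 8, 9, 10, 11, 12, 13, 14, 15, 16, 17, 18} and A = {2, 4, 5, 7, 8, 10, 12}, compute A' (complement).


Universal set U = {1, 2, 3, 4, 5, 6, 7, 8, 9, 10, 11, 12, 13, 14, 15, 16, 17, 18}
Set A = {2, 4, 5, 7, 8, 10, 12}
A' = U \ A = elements in U but not in A
Checking each element of U:
1 (not in A, include), 2 (in A, exclude), 3 (not in A, include), 4 (in A, exclude), 5 (in A, exclude), 6 (not in A, include), 7 (in A, exclude), 8 (in A, exclude), 9 (not in A, include), 10 (in A, exclude), 11 (not in A, include), 12 (in A, exclude), 13 (not in A, include), 14 (not in A, include), 15 (not in A, include), 16 (not in A, include), 17 (not in A, include), 18 (not in A, include)
A' = {1, 3, 6, 9, 11, 13, 14, 15, 16, 17, 18}

{1, 3, 6, 9, 11, 13, 14, 15, 16, 17, 18}


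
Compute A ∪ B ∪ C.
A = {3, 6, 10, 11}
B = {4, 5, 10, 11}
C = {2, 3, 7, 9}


Set A = {3, 6, 10, 11}
Set B = {4, 5, 10, 11}
Set C = {2, 3, 7, 9}
First, A ∪ B = {3, 4, 5, 6, 10, 11}
Then, (A ∪ B) ∪ C = {2, 3, 4, 5, 6, 7, 9, 10, 11}

{2, 3, 4, 5, 6, 7, 9, 10, 11}


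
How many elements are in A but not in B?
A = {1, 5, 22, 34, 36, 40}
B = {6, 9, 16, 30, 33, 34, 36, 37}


Set A = {1, 5, 22, 34, 36, 40}
Set B = {6, 9, 16, 30, 33, 34, 36, 37}
A \ B = {1, 5, 22, 40}
|A \ B| = 4

4


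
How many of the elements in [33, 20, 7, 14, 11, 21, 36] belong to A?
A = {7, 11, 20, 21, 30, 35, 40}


Set A = {7, 11, 20, 21, 30, 35, 40}
Candidates: [33, 20, 7, 14, 11, 21, 36]
Check each candidate:
33 ∉ A, 20 ∈ A, 7 ∈ A, 14 ∉ A, 11 ∈ A, 21 ∈ A, 36 ∉ A
Count of candidates in A: 4

4


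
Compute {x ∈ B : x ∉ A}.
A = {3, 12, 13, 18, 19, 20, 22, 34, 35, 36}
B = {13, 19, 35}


Set A = {3, 12, 13, 18, 19, 20, 22, 34, 35, 36}
Set B = {13, 19, 35}
Check each element of B against A:
13 ∈ A, 19 ∈ A, 35 ∈ A
Elements of B not in A: {}

{}


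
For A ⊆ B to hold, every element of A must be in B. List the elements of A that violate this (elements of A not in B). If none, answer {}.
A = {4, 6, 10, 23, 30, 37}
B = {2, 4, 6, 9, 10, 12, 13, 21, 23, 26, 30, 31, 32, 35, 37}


Set A = {4, 6, 10, 23, 30, 37}
Set B = {2, 4, 6, 9, 10, 12, 13, 21, 23, 26, 30, 31, 32, 35, 37}
Check each element of A against B:
4 ∈ B, 6 ∈ B, 10 ∈ B, 23 ∈ B, 30 ∈ B, 37 ∈ B
Elements of A not in B: {}

{}


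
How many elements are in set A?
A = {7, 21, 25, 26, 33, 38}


Set A = {7, 21, 25, 26, 33, 38}
Listing elements: 7, 21, 25, 26, 33, 38
Counting: 6 elements
|A| = 6

6


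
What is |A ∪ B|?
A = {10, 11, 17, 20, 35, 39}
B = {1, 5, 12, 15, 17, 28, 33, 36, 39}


Set A = {10, 11, 17, 20, 35, 39}, |A| = 6
Set B = {1, 5, 12, 15, 17, 28, 33, 36, 39}, |B| = 9
A ∩ B = {17, 39}, |A ∩ B| = 2
|A ∪ B| = |A| + |B| - |A ∩ B| = 6 + 9 - 2 = 13

13


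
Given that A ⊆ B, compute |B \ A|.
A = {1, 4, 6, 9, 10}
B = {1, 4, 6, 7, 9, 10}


Set A = {1, 4, 6, 9, 10}, |A| = 5
Set B = {1, 4, 6, 7, 9, 10}, |B| = 6
Since A ⊆ B: B \ A = {7}
|B| - |A| = 6 - 5 = 1

1


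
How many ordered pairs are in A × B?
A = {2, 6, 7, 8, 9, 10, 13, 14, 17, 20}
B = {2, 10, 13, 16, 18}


Set A = {2, 6, 7, 8, 9, 10, 13, 14, 17, 20} has 10 elements.
Set B = {2, 10, 13, 16, 18} has 5 elements.
|A × B| = |A| × |B| = 10 × 5 = 50

50


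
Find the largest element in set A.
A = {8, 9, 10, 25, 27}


Set A = {8, 9, 10, 25, 27}
Elements in ascending order: 8, 9, 10, 25, 27
The largest element is 27.

27


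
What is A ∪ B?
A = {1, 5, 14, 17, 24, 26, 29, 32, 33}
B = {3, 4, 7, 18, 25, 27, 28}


Set A = {1, 5, 14, 17, 24, 26, 29, 32, 33}
Set B = {3, 4, 7, 18, 25, 27, 28}
A ∪ B includes all elements in either set.
Elements from A: {1, 5, 14, 17, 24, 26, 29, 32, 33}
Elements from B not already included: {3, 4, 7, 18, 25, 27, 28}
A ∪ B = {1, 3, 4, 5, 7, 14, 17, 18, 24, 25, 26, 27, 28, 29, 32, 33}

{1, 3, 4, 5, 7, 14, 17, 18, 24, 25, 26, 27, 28, 29, 32, 33}


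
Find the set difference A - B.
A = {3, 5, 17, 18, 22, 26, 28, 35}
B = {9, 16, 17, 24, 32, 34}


Set A = {3, 5, 17, 18, 22, 26, 28, 35}
Set B = {9, 16, 17, 24, 32, 34}
A \ B includes elements in A that are not in B.
Check each element of A:
3 (not in B, keep), 5 (not in B, keep), 17 (in B, remove), 18 (not in B, keep), 22 (not in B, keep), 26 (not in B, keep), 28 (not in B, keep), 35 (not in B, keep)
A \ B = {3, 5, 18, 22, 26, 28, 35}

{3, 5, 18, 22, 26, 28, 35}


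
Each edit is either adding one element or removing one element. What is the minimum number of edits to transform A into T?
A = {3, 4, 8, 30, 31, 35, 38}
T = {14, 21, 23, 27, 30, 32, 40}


Set A = {3, 4, 8, 30, 31, 35, 38}
Set T = {14, 21, 23, 27, 30, 32, 40}
Elements to remove from A (in A, not in T): {3, 4, 8, 31, 35, 38} → 6 removals
Elements to add to A (in T, not in A): {14, 21, 23, 27, 32, 40} → 6 additions
Total edits = 6 + 6 = 12

12


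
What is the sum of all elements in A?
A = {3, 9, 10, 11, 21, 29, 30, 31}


Set A = {3, 9, 10, 11, 21, 29, 30, 31}
Sum = 3 + 9 + 10 + 11 + 21 + 29 + 30 + 31 = 144

144


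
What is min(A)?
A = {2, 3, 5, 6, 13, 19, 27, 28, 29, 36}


Set A = {2, 3, 5, 6, 13, 19, 27, 28, 29, 36}
Elements in ascending order: 2, 3, 5, 6, 13, 19, 27, 28, 29, 36
The smallest element is 2.

2


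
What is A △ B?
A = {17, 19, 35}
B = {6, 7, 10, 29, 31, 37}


Set A = {17, 19, 35}
Set B = {6, 7, 10, 29, 31, 37}
A △ B = (A \ B) ∪ (B \ A)
Elements in A but not B: {17, 19, 35}
Elements in B but not A: {6, 7, 10, 29, 31, 37}
A △ B = {6, 7, 10, 17, 19, 29, 31, 35, 37}

{6, 7, 10, 17, 19, 29, 31, 35, 37}


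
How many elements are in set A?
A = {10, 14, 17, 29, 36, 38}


Set A = {10, 14, 17, 29, 36, 38}
Listing elements: 10, 14, 17, 29, 36, 38
Counting: 6 elements
|A| = 6

6


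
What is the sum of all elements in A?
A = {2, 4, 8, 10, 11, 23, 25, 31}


Set A = {2, 4, 8, 10, 11, 23, 25, 31}
Sum = 2 + 4 + 8 + 10 + 11 + 23 + 25 + 31 = 114

114


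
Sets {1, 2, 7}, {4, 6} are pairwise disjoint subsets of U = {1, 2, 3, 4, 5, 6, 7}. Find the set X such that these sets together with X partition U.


U = {1, 2, 3, 4, 5, 6, 7}
Shown blocks: {1, 2, 7}, {4, 6}
A partition's blocks are pairwise disjoint and cover U, so the missing block = U \ (union of shown blocks).
Union of shown blocks: {1, 2, 4, 6, 7}
Missing block = U \ (union) = {3, 5}

{3, 5}


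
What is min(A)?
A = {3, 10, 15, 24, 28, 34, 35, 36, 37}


Set A = {3, 10, 15, 24, 28, 34, 35, 36, 37}
Elements in ascending order: 3, 10, 15, 24, 28, 34, 35, 36, 37
The smallest element is 3.

3


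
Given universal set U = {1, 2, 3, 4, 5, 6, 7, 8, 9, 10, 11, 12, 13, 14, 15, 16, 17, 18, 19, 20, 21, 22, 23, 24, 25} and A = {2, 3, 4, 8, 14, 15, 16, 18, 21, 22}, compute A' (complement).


Universal set U = {1, 2, 3, 4, 5, 6, 7, 8, 9, 10, 11, 12, 13, 14, 15, 16, 17, 18, 19, 20, 21, 22, 23, 24, 25}
Set A = {2, 3, 4, 8, 14, 15, 16, 18, 21, 22}
A' = U \ A = elements in U but not in A
Checking each element of U:
1 (not in A, include), 2 (in A, exclude), 3 (in A, exclude), 4 (in A, exclude), 5 (not in A, include), 6 (not in A, include), 7 (not in A, include), 8 (in A, exclude), 9 (not in A, include), 10 (not in A, include), 11 (not in A, include), 12 (not in A, include), 13 (not in A, include), 14 (in A, exclude), 15 (in A, exclude), 16 (in A, exclude), 17 (not in A, include), 18 (in A, exclude), 19 (not in A, include), 20 (not in A, include), 21 (in A, exclude), 22 (in A, exclude), 23 (not in A, include), 24 (not in A, include), 25 (not in A, include)
A' = {1, 5, 6, 7, 9, 10, 11, 12, 13, 17, 19, 20, 23, 24, 25}

{1, 5, 6, 7, 9, 10, 11, 12, 13, 17, 19, 20, 23, 24, 25}


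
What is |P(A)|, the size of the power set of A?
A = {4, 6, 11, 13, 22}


Set A = {4, 6, 11, 13, 22}
|A| = 5
The power set P(A) contains all subsets of A.
|P(A)| = 2^|A| = 2^5 = 32

32
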